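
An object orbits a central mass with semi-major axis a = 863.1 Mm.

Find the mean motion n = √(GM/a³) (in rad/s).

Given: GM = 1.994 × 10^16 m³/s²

Convert to SI: a = 863.1 Mm = 8.631e+08 m.
n = √(GM / a³).
n = √(1.994e+16 / (8.631e+08)³) rad/s ≈ 5.569e-06 rad/s.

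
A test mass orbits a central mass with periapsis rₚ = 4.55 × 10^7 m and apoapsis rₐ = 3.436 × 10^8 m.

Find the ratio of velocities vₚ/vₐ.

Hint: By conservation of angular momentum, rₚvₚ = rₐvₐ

Conservation of angular momentum gives rₚvₚ = rₐvₐ, so vₚ/vₐ = rₐ/rₚ.
vₚ/vₐ = 3.436e+08 / 4.55e+07 ≈ 7.552.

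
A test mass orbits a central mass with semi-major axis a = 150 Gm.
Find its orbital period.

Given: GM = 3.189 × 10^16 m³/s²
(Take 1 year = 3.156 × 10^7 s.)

Convert to SI: a = 150 Gm = 1.5e+11 m.
Kepler's third law: T = 2π √(a³ / GM).
Substituting a = 1.5e+11 m and GM = 3.189e+16 m³/s²:
T = 2π √((1.5e+11)³ / 3.189e+16) s
T ≈ 2.044e+09 s = 64.77 years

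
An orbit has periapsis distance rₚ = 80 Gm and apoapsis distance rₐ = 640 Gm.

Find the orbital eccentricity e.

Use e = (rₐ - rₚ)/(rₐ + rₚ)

Convert to SI: rₚ = 80 Gm = 8e+10 m; rₐ = 640 Gm = 6.4e+11 m.
e = (rₐ − rₚ) / (rₐ + rₚ).
e = (6.4e+11 − 8e+10) / (6.4e+11 + 8e+10) = 5.6e+11 / 7.2e+11 ≈ 0.7778.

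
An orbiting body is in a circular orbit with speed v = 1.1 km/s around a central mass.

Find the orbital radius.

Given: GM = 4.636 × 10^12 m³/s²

Convert to SI: v = 1.1 km/s = 1100 m/s.
For a circular orbit, v² = GM / r, so r = GM / v².
r = 4.636e+12 / (1100)² m ≈ 3.831e+06 m = 3.831 Mm.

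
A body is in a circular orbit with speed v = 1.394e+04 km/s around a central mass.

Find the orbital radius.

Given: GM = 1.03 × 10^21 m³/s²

Convert to SI: v = 1.394e+04 km/s = 1.394e+07 m/s.
For a circular orbit, v² = GM / r, so r = GM / v².
r = 1.03e+21 / (1.394e+07)² m ≈ 5.3e+06 m = 5.3 Mm.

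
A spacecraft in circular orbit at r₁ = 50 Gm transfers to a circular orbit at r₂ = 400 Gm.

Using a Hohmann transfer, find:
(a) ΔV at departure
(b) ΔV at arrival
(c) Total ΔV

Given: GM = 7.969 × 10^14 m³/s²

Convert to SI: r₁ = 50 Gm = 5e+10 m; r₂ = 400 Gm = 4e+11 m.
Transfer semi-major axis: a_t = (r₁ + r₂)/2 = (5e+10 + 4e+11)/2 = 2.25e+11 m.
Circular speeds: v₁ = √(GM/r₁) = 126.246 m/s, v₂ = √(GM/r₂) = 44.6346 m/s.
Transfer speeds (vis-viva v² = GM(2/r − 1/a_t)): v₁ᵗ = 168.328 m/s, v₂ᵗ = 21.041 m/s.
(a) ΔV₁ = |v₁ᵗ − v₁| ≈ 42.08 m/s = 42.08 m/s.
(b) ΔV₂ = |v₂ − v₂ᵗ| ≈ 23.59 m/s = 23.59 m/s.
(c) ΔV_total = ΔV₁ + ΔV₂ ≈ 65.68 m/s = 65.68 m/s.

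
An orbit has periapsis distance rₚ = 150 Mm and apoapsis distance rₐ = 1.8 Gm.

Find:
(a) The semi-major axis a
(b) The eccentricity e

Convert to SI: rₚ = 150 Mm = 1.5e+08 m; rₐ = 1.8 Gm = 1.8e+09 m.
(a) a = (rₚ + rₐ) / 2 = (1.5e+08 + 1.8e+09) / 2 ≈ 9.75e+08 m = 975 Mm.
(b) e = (rₐ − rₚ) / (rₐ + rₚ) = (1.8e+09 − 1.5e+08) / (1.8e+09 + 1.5e+08) ≈ 0.8462.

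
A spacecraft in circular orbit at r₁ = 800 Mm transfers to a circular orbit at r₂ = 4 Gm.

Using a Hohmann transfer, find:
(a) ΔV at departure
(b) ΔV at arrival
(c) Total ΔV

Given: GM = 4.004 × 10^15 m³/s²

Convert to SI: r₁ = 800 Mm = 8e+08 m; r₂ = 4 Gm = 4e+09 m.
Transfer semi-major axis: a_t = (r₁ + r₂)/2 = (8e+08 + 4e+09)/2 = 2.4e+09 m.
Circular speeds: v₁ = √(GM/r₁) = 2237.19 m/s, v₂ = √(GM/r₂) = 1000.5 m/s.
Transfer speeds (vis-viva v² = GM(2/r − 1/a_t)): v₁ᵗ = 2888.19 m/s, v₂ᵗ = 577.639 m/s.
(a) ΔV₁ = |v₁ᵗ − v₁| ≈ 651 m/s = 651 m/s.
(b) ΔV₂ = |v₂ − v₂ᵗ| ≈ 422.9 m/s = 422.9 m/s.
(c) ΔV_total = ΔV₁ + ΔV₂ ≈ 1074 m/s = 1.074 km/s.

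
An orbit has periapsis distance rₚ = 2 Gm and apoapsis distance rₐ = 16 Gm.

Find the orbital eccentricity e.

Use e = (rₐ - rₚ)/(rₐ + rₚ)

Convert to SI: rₚ = 2 Gm = 2e+09 m; rₐ = 16 Gm = 1.6e+10 m.
e = (rₐ − rₚ) / (rₐ + rₚ).
e = (1.6e+10 − 2e+09) / (1.6e+10 + 2e+09) = 1.4e+10 / 1.8e+10 ≈ 0.7778.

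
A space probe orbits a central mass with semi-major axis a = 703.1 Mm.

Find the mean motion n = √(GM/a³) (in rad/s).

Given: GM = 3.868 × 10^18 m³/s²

Convert to SI: a = 703.1 Mm = 7.031e+08 m.
n = √(GM / a³).
n = √(3.868e+18 / (7.031e+08)³) rad/s ≈ 0.0001055 rad/s.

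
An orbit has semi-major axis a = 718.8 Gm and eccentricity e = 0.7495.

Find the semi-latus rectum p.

Convert to SI: a = 718.8 Gm = 7.188e+11 m.
p = a (1 − e²).
p = 7.188e+11 · (1 − (0.7495)²) = 7.188e+11 · 0.43825 ≈ 3.15e+11 m = 315 Gm.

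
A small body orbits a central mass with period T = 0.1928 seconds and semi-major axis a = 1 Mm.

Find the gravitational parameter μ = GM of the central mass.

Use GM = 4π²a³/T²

Convert to SI: a = 1 Mm = 1e+06 m.
GM = 4π² · a³ / T².
GM = 4π² · (1e+06)³ / (0.1928)² m³/s² ≈ 1.062e+21 m³/s² = 1.062 × 10^21 m³/s².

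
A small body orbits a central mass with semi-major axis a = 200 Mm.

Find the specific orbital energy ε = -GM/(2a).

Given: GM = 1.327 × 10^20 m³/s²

Convert to SI: a = 200 Mm = 2e+08 m.
ε = −GM / (2a).
ε = −1.327e+20 / (2 · 2e+08) J/kg ≈ -3.318e+11 J/kg = -331.8 GJ/kg.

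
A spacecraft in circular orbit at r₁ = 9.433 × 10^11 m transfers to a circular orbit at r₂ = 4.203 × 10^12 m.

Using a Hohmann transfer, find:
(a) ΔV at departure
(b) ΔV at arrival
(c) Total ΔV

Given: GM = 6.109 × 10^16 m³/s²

Transfer semi-major axis: a_t = (r₁ + r₂)/2 = (9.433e+11 + 4.203e+12)/2 = 2.57315e+12 m.
Circular speeds: v₁ = √(GM/r₁) = 254.484 m/s, v₂ = √(GM/r₂) = 120.561 m/s.
Transfer speeds (vis-viva v² = GM(2/r − 1/a_t)): v₁ᵗ = 325.242 m/s, v₂ᵗ = 72.9958 m/s.
(a) ΔV₁ = |v₁ᵗ − v₁| ≈ 70.76 m/s = 70.76 m/s.
(b) ΔV₂ = |v₂ − v₂ᵗ| ≈ 47.56 m/s = 47.56 m/s.
(c) ΔV_total = ΔV₁ + ΔV₂ ≈ 118.3 m/s = 118.3 m/s.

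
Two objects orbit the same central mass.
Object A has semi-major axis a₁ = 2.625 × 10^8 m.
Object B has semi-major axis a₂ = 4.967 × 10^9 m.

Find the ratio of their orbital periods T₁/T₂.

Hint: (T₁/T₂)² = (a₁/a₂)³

From Kepler's third law, (T₁/T₂)² = (a₁/a₂)³, so T₁/T₂ = (a₁/a₂)^(3/2).
a₁/a₂ = 2.625e+08 / 4.967e+09 = 0.0528488.
T₁/T₂ = (0.0528488)^(3/2) ≈ 0.01215.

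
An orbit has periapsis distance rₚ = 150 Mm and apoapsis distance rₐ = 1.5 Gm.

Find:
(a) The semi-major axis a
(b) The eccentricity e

Convert to SI: rₚ = 150 Mm = 1.5e+08 m; rₐ = 1.5 Gm = 1.5e+09 m.
(a) a = (rₚ + rₐ) / 2 = (1.5e+08 + 1.5e+09) / 2 ≈ 8.25e+08 m = 825 Mm.
(b) e = (rₐ − rₚ) / (rₐ + rₚ) = (1.5e+09 − 1.5e+08) / (1.5e+09 + 1.5e+08) ≈ 0.8182.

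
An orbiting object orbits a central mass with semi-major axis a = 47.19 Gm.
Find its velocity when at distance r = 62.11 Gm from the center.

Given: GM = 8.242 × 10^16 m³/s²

Convert to SI: a = 47.19 Gm = 4.719e+10 m; r = 62.11 Gm = 6.211e+10 m.
Vis-viva: v = √(GM · (2/r − 1/a)).
2/r − 1/a = 2/6.211e+10 − 1/4.719e+10 = 1.101e-11 m⁻¹.
v = √(8.242e+16 · 1.101e-11) m/s ≈ 952.6 m/s = 952.6 m/s.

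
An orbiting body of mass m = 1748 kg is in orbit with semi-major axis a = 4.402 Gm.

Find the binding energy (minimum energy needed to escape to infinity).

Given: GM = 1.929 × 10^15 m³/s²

Convert to SI: a = 4.402 Gm = 4.402e+09 m.
Total orbital energy is E = −GMm/(2a); binding energy is E_bind = −E = GMm/(2a).
E_bind = 1.929e+15 · 1748 / (2 · 4.402e+09) J ≈ 3.83e+08 J = 383 MJ.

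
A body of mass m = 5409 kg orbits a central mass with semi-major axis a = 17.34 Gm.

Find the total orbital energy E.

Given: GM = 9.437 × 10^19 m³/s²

Convert to SI: a = 17.34 Gm = 1.734e+10 m.
E = −GMm / (2a).
E = −9.437e+19 · 5409 / (2 · 1.734e+10) J ≈ -1.472e+13 J = -14.72 TJ.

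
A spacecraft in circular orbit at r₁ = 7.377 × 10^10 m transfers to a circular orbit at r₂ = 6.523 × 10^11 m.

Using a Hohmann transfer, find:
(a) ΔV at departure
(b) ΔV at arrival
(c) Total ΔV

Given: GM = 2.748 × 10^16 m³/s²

Transfer semi-major axis: a_t = (r₁ + r₂)/2 = (7.377e+10 + 6.523e+11)/2 = 3.63035e+11 m.
Circular speeds: v₁ = √(GM/r₁) = 610.335 m/s, v₂ = √(GM/r₂) = 205.251 m/s.
Transfer speeds (vis-viva v² = GM(2/r − 1/a_t)): v₁ᵗ = 818.122 m/s, v₂ᵗ = 92.5231 m/s.
(a) ΔV₁ = |v₁ᵗ − v₁| ≈ 207.8 m/s = 207.8 m/s.
(b) ΔV₂ = |v₂ − v₂ᵗ| ≈ 112.7 m/s = 112.7 m/s.
(c) ΔV_total = ΔV₁ + ΔV₂ ≈ 320.5 m/s = 320.5 m/s.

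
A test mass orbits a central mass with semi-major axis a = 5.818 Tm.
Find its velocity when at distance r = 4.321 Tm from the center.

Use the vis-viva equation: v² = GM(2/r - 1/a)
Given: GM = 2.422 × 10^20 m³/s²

Convert to SI: a = 5.818 Tm = 5.818e+12 m; r = 4.321 Tm = 4.321e+12 m.
Vis-viva: v = √(GM · (2/r − 1/a)).
2/r − 1/a = 2/4.321e+12 − 1/5.818e+12 = 2.90975e-13 m⁻¹.
v = √(2.422e+20 · 2.90975e-13) m/s ≈ 8395 m/s = 8.395 km/s.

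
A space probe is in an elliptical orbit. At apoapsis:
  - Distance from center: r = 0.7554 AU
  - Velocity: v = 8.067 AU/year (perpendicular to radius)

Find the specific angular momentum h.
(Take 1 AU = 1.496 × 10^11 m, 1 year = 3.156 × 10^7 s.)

Convert to SI: r = 0.7554 AU = 1.13008e+11 m; v = 8.067 AU/year = 38239 m/s.
With v perpendicular to r, h = r · v.
h = 1.13008e+11 · 38239 m²/s ≈ 4.321e+15 m²/s.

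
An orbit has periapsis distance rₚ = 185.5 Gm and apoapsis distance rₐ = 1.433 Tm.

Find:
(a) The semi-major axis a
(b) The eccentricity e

Convert to SI: rₚ = 185.5 Gm = 1.855e+11 m; rₐ = 1.433 Tm = 1.433e+12 m.
(a) a = (rₚ + rₐ) / 2 = (1.855e+11 + 1.433e+12) / 2 ≈ 8.092e+11 m = 809.2 Gm.
(b) e = (rₐ − rₚ) / (rₐ + rₚ) = (1.433e+12 − 1.855e+11) / (1.433e+12 + 1.855e+11) ≈ 0.7708.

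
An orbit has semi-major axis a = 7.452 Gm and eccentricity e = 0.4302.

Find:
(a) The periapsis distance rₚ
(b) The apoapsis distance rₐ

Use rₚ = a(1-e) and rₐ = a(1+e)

Convert to SI: a = 7.452 Gm = 7.452e+09 m.
(a) rₚ = a(1 − e) = 7.452e+09 · (1 − 0.4302) = 7.452e+09 · 0.5698 ≈ 4.246e+09 m = 4.246 Gm.
(b) rₐ = a(1 + e) = 7.452e+09 · (1 + 0.4302) = 7.452e+09 · 1.4302 ≈ 1.066e+10 m = 10.66 Gm.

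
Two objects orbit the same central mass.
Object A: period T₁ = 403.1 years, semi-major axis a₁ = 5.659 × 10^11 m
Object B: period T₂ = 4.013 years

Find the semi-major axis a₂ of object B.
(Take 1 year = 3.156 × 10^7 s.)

Convert to SI: T₁ = 403.1 years = 1.27218e+10 s; T₂ = 4.013 years = 1.2665e+08 s.
Kepler's third law: (T₁/T₂)² = (a₁/a₂)³ ⇒ a₂ = a₁ · (T₂/T₁)^(2/3).
T₂/T₁ = 1.2665e+08 / 1.27218e+10 = 0.00995535.
a₂ = 5.659e+11 · (0.00995535)^(2/3) m ≈ 2.619e+10 m = 2.619 × 10^10 m.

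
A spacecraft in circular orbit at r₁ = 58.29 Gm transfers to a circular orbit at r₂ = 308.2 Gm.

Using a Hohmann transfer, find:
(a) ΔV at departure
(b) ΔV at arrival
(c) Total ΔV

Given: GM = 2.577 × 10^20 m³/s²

Convert to SI: r₁ = 58.29 Gm = 5.829e+10 m; r₂ = 308.2 Gm = 3.082e+11 m.
Transfer semi-major axis: a_t = (r₁ + r₂)/2 = (5.829e+10 + 3.082e+11)/2 = 1.83245e+11 m.
Circular speeds: v₁ = √(GM/r₁) = 66490.6 m/s, v₂ = √(GM/r₂) = 28916.2 m/s.
Transfer speeds (vis-viva v² = GM(2/r − 1/a_t)): v₁ᵗ = 86230.4 m/s, v₂ᵗ = 16308.8 m/s.
(a) ΔV₁ = |v₁ᵗ − v₁| ≈ 1.974e+04 m/s = 19.74 km/s.
(b) ΔV₂ = |v₂ − v₂ᵗ| ≈ 1.261e+04 m/s = 12.61 km/s.
(c) ΔV_total = ΔV₁ + ΔV₂ ≈ 3.235e+04 m/s = 32.35 km/s.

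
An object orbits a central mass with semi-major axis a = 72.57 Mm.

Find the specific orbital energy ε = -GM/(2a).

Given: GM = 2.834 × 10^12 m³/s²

Convert to SI: a = 72.57 Mm = 7.257e+07 m.
ε = −GM / (2a).
ε = −2.834e+12 / (2 · 7.257e+07) J/kg ≈ -1.953e+04 J/kg = -19.53 kJ/kg.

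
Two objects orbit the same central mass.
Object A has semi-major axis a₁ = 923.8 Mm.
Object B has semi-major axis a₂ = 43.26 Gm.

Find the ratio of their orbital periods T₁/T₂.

Convert to SI: a₁ = 923.8 Mm = 9.238e+08 m; a₂ = 43.26 Gm = 4.326e+10 m.
From Kepler's third law, (T₁/T₂)² = (a₁/a₂)³, so T₁/T₂ = (a₁/a₂)^(3/2).
a₁/a₂ = 9.238e+08 / 4.326e+10 = 0.0213546.
T₁/T₂ = (0.0213546)^(3/2) ≈ 0.003121.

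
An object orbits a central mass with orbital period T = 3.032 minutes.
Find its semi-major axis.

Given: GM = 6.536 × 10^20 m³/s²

Convert to SI: T = 3.032 minutes = 181.92 s.
Invert Kepler's third law: a = (GM · T² / (4π²))^(1/3).
Substituting T = 181.92 s and GM = 6.536e+20 m³/s²:
a = (6.536e+20 · (181.92)² / (4π²))^(1/3) m
a ≈ 8.183e+07 m = 81.83 Mm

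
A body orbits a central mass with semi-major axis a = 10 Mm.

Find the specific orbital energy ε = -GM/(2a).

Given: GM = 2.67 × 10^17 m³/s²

Convert to SI: a = 10 Mm = 1e+07 m.
ε = −GM / (2a).
ε = −2.67e+17 / (2 · 1e+07) J/kg ≈ -1.335e+10 J/kg = -13.35 GJ/kg.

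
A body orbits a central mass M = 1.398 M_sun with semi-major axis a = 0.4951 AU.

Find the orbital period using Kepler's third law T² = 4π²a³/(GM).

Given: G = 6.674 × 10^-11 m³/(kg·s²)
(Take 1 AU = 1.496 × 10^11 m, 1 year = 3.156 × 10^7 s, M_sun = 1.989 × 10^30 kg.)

Convert to SI: a = 0.4951 AU = 7.4067e+10 m; M = 1.398 M_sun = 2.78062e+30 kg.
GM = G · M = 6.674e-11 · 2.78062e+30 = 1.85579e+20 m³/s².
Kepler's third law: T = 2π √(a³ / GM).
Substituting a = 7.4067e+10 m and GM = 1.85579e+20 m³/s²:
T = 2π √((7.4067e+10)³ / 1.85579e+20) s
T ≈ 9.297e+06 s = 0.2946 years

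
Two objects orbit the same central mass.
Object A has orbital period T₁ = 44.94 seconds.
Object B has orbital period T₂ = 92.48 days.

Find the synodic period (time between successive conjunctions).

Convert to SI: T₂ = 92.48 days = 7.99027e+06 s.
T_syn = |T₁ · T₂ / (T₁ − T₂)|.
T_syn = |44.94 · 7.99027e+06 / (44.94 − 7.99027e+06)| s ≈ 44.94 s = 44.94 seconds.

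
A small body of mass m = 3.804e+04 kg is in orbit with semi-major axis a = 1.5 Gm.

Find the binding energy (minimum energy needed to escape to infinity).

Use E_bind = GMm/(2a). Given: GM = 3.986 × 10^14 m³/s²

Convert to SI: a = 1.5 Gm = 1.5e+09 m.
Total orbital energy is E = −GMm/(2a); binding energy is E_bind = −E = GMm/(2a).
E_bind = 3.986e+14 · 3.804e+04 / (2 · 1.5e+09) J ≈ 5.054e+09 J = 5.054 GJ.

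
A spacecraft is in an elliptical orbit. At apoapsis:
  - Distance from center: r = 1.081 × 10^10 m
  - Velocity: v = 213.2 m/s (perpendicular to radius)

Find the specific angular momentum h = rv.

With v perpendicular to r, h = r · v.
h = 1.081e+10 · 213.2 m²/s ≈ 2.305e+12 m²/s.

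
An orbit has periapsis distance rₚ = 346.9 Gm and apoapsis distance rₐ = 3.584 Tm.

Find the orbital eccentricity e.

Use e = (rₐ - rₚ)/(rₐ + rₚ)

Convert to SI: rₚ = 346.9 Gm = 3.469e+11 m; rₐ = 3.584 Tm = 3.584e+12 m.
e = (rₐ − rₚ) / (rₐ + rₚ).
e = (3.584e+12 − 3.469e+11) / (3.584e+12 + 3.469e+11) = 3.2371e+12 / 3.9309e+12 ≈ 0.8235.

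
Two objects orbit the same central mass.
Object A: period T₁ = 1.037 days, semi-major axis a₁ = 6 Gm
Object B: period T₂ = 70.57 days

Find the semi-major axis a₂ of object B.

Convert to SI: T₁ = 1.037 days = 89596.8 s; a₁ = 6 Gm = 6e+09 m; T₂ = 70.57 days = 6.09725e+06 s.
Kepler's third law: (T₁/T₂)² = (a₁/a₂)³ ⇒ a₂ = a₁ · (T₂/T₁)^(2/3).
T₂/T₁ = 6.09725e+06 / 89596.8 = 68.0521.
a₂ = 6e+09 · (68.0521)^(2/3) m ≈ 1e+11 m = 100 Gm.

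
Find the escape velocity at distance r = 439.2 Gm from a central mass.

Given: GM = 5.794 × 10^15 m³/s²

Convert to SI: r = 439.2 Gm = 4.392e+11 m.
Escape velocity comes from setting total energy to zero: ½v² − GM/r = 0 ⇒ v_esc = √(2GM / r).
v_esc = √(2 · 5.794e+15 / 4.392e+11) m/s ≈ 162.4 m/s = 162.4 m/s.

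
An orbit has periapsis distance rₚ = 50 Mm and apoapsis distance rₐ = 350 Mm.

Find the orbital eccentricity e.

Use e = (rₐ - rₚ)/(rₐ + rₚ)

Convert to SI: rₚ = 50 Mm = 5e+07 m; rₐ = 350 Mm = 3.5e+08 m.
e = (rₐ − rₚ) / (rₐ + rₚ).
e = (3.5e+08 − 5e+07) / (3.5e+08 + 5e+07) = 3e+08 / 4e+08 ≈ 0.75.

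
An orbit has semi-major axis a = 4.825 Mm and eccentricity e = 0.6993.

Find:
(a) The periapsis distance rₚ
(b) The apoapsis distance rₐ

Convert to SI: a = 4.825 Mm = 4.825e+06 m.
(a) rₚ = a(1 − e) = 4.825e+06 · (1 − 0.6993) = 4.825e+06 · 0.3007 ≈ 1.451e+06 m = 1.451 Mm.
(b) rₐ = a(1 + e) = 4.825e+06 · (1 + 0.6993) = 4.825e+06 · 1.6993 ≈ 8.199e+06 m = 8.199 Mm.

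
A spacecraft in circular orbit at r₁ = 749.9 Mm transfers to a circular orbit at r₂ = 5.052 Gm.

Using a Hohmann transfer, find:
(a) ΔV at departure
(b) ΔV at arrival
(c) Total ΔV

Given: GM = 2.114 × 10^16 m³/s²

Convert to SI: r₁ = 749.9 Mm = 7.499e+08 m; r₂ = 5.052 Gm = 5.052e+09 m.
Transfer semi-major axis: a_t = (r₁ + r₂)/2 = (7.499e+08 + 5.052e+09)/2 = 2.90095e+09 m.
Circular speeds: v₁ = √(GM/r₁) = 5309.47 m/s, v₂ = √(GM/r₂) = 2045.6 m/s.
Transfer speeds (vis-viva v² = GM(2/r − 1/a_t)): v₁ᵗ = 7006.68 m/s, v₂ᵗ = 1040.05 m/s.
(a) ΔV₁ = |v₁ᵗ − v₁| ≈ 1697 m/s = 1.697 km/s.
(b) ΔV₂ = |v₂ − v₂ᵗ| ≈ 1006 m/s = 1.006 km/s.
(c) ΔV_total = ΔV₁ + ΔV₂ ≈ 2703 m/s = 2.703 km/s.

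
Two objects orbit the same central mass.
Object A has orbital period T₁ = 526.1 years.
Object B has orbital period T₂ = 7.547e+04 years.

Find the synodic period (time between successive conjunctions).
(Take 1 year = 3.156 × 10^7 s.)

Convert to SI: T₁ = 526.1 years = 1.66037e+10 s; T₂ = 7.547e+04 years = 2.38183e+12 s.
T_syn = |T₁ · T₂ / (T₁ − T₂)|.
T_syn = |1.66037e+10 · 2.38183e+12 / (1.66037e+10 − 2.38183e+12)| s ≈ 1.672e+10 s = 529.8 years.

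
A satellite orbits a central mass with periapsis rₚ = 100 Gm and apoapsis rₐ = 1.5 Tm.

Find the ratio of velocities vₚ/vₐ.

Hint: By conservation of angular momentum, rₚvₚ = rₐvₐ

Convert to SI: rₚ = 100 Gm = 1e+11 m; rₐ = 1.5 Tm = 1.5e+12 m.
Conservation of angular momentum gives rₚvₚ = rₐvₐ, so vₚ/vₐ = rₐ/rₚ.
vₚ/vₐ = 1.5e+12 / 1e+11 ≈ 15.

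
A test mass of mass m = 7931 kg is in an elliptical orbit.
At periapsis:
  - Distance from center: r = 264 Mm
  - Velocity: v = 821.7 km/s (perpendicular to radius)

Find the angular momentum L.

Convert to SI: r = 264 Mm = 2.64e+08 m; v = 821.7 km/s = 821700 m/s.
Since v is perpendicular to r, L = m · v · r.
L = 7931 · 821700 · 2.64e+08 kg·m²/s ≈ 1.72e+18 kg·m²/s.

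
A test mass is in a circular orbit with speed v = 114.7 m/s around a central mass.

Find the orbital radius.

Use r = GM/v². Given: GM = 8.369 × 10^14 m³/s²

For a circular orbit, v² = GM / r, so r = GM / v².
r = 8.369e+14 / (114.7)² m ≈ 6.361e+10 m = 63.61 Gm.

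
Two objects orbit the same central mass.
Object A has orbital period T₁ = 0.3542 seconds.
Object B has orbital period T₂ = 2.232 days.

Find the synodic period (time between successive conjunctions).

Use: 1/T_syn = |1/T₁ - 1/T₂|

Convert to SI: T₂ = 2.232 days = 192845 s.
T_syn = |T₁ · T₂ / (T₁ − T₂)|.
T_syn = |0.3542 · 192845 / (0.3542 − 192845)| s ≈ 0.3542 s = 0.3542 seconds.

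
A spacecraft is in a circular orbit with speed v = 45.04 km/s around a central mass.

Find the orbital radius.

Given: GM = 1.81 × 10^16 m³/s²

Convert to SI: v = 45.04 km/s = 45040 m/s.
For a circular orbit, v² = GM / r, so r = GM / v².
r = 1.81e+16 / (45040)² m ≈ 8.922e+06 m = 8.922 Mm.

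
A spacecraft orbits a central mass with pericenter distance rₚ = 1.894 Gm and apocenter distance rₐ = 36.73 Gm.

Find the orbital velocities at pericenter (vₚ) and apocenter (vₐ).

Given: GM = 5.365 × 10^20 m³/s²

Convert to SI: rₚ = 1.894 Gm = 1.894e+09 m; rₐ = 36.73 Gm = 3.673e+10 m.
Use the vis-viva equation v² = GM(2/r − 1/a) with a = (rₚ + rₐ)/2 = (1.894e+09 + 3.673e+10)/2 = 1.9312e+10 m.
vₚ = √(GM · (2/rₚ − 1/a)) = √(5.365e+20 · (2/1.894e+09 − 1/1.9312e+10)) m/s ≈ 7.34e+05 m/s = 734 km/s.
vₐ = √(GM · (2/rₐ − 1/a)) = √(5.365e+20 · (2/3.673e+10 − 1/1.9312e+10)) m/s ≈ 3.785e+04 m/s = 37.85 km/s.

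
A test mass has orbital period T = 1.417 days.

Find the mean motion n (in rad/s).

Convert to SI: T = 1.417 days = 122429 s.
n = 2π / T.
n = 2π / 122429 s ≈ 5.132e-05 rad/s.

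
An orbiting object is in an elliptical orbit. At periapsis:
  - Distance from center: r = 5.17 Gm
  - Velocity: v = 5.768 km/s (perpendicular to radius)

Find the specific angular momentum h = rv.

Convert to SI: r = 5.17 Gm = 5.17e+09 m; v = 5.768 km/s = 5768 m/s.
With v perpendicular to r, h = r · v.
h = 5.17e+09 · 5768 m²/s ≈ 2.982e+13 m²/s.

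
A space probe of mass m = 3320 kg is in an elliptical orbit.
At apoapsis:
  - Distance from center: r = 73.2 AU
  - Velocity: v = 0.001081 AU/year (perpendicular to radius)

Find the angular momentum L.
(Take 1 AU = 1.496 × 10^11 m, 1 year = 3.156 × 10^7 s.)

Convert to SI: r = 73.2 AU = 1.09507e+13 m; v = 0.001081 AU/year = 5.12413 m/s.
Since v is perpendicular to r, L = m · v · r.
L = 3320 · 5.12413 · 1.09507e+13 kg·m²/s ≈ 1.863e+17 kg·m²/s.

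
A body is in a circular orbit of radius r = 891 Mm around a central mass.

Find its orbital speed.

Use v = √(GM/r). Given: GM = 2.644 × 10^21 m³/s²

Convert to SI: r = 891 Mm = 8.91e+08 m.
For a circular orbit, gravity supplies the centripetal force, so v = √(GM / r).
v = √(2.644e+21 / 8.91e+08) m/s ≈ 1.723e+06 m/s = 1723 km/s.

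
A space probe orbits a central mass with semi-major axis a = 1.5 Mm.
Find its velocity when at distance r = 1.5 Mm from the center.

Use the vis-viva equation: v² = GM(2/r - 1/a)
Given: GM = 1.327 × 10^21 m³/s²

Convert to SI: a = 1.5 Mm = 1.5e+06 m; r = 1.5 Mm = 1.5e+06 m.
Vis-viva: v = √(GM · (2/r − 1/a)).
2/r − 1/a = 2/1.5e+06 − 1/1.5e+06 = 6.66667e-07 m⁻¹.
v = √(1.327e+21 · 6.66667e-07) m/s ≈ 2.974e+07 m/s = 2.974e+04 km/s.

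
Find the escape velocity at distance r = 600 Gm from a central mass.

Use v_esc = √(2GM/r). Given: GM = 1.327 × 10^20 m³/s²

Convert to SI: r = 600 Gm = 6e+11 m.
Escape velocity comes from setting total energy to zero: ½v² − GM/r = 0 ⇒ v_esc = √(2GM / r).
v_esc = √(2 · 1.327e+20 / 6e+11) m/s ≈ 2.103e+04 m/s = 21.03 km/s.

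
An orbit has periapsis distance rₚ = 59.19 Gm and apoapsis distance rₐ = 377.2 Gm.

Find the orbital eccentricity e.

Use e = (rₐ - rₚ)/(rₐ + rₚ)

Convert to SI: rₚ = 59.19 Gm = 5.919e+10 m; rₐ = 377.2 Gm = 3.772e+11 m.
e = (rₐ − rₚ) / (rₐ + rₚ).
e = (3.772e+11 − 5.919e+10) / (3.772e+11 + 5.919e+10) = 3.1801e+11 / 4.3639e+11 ≈ 0.7287.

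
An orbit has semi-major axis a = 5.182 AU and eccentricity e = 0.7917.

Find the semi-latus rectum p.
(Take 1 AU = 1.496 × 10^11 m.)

Convert to SI: a = 5.182 AU = 7.75227e+11 m.
p = a (1 − e²).
p = 7.75227e+11 · (1 − (0.7917)²) = 7.75227e+11 · 0.373211 ≈ 2.893e+11 m = 1.934 AU.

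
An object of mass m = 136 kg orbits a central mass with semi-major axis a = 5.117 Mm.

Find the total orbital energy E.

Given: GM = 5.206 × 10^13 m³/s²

Convert to SI: a = 5.117 Mm = 5.117e+06 m.
E = −GMm / (2a).
E = −5.206e+13 · 136 / (2 · 5.117e+06) J ≈ -6.918e+08 J = -691.8 MJ.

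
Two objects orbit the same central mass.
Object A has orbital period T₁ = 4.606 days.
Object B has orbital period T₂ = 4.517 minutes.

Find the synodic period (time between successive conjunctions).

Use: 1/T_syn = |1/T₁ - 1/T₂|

Convert to SI: T₁ = 4.606 days = 397958 s; T₂ = 4.517 minutes = 271.02 s.
T_syn = |T₁ · T₂ / (T₁ − T₂)|.
T_syn = |397958 · 271.02 / (397958 − 271.02)| s ≈ 271.2 s = 4.52 minutes.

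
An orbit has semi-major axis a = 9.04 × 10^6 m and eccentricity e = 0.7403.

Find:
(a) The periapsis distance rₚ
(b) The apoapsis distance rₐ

(a) rₚ = a(1 − e) = 9.04e+06 · (1 − 0.7403) = 9.04e+06 · 0.2597 ≈ 2.348e+06 m = 2.348 × 10^6 m.
(b) rₐ = a(1 + e) = 9.04e+06 · (1 + 0.7403) = 9.04e+06 · 1.7403 ≈ 1.573e+07 m = 1.573 × 10^7 m.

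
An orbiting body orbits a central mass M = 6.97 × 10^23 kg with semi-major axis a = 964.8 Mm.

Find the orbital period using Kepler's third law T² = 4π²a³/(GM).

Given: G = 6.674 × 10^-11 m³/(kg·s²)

Convert to SI: a = 964.8 Mm = 9.648e+08 m.
GM = G · M = 6.674e-11 · 6.97e+23 = 4.65178e+13 m³/s².
Kepler's third law: T = 2π √(a³ / GM).
Substituting a = 9.648e+08 m and GM = 4.65178e+13 m³/s²:
T = 2π √((9.648e+08)³ / 4.65178e+13) s
T ≈ 2.761e+07 s = 319.5 days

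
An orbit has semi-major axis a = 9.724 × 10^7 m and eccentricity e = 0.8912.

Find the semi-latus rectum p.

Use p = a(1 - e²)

p = a (1 − e²).
p = 9.724e+07 · (1 − (0.8912)²) = 9.724e+07 · 0.205763 ≈ 2.001e+07 m = 2.001 × 10^7 m.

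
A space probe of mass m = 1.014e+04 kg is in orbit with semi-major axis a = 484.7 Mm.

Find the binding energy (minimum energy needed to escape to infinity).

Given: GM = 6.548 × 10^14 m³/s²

Convert to SI: a = 484.7 Mm = 4.847e+08 m.
Total orbital energy is E = −GMm/(2a); binding energy is E_bind = −E = GMm/(2a).
E_bind = 6.548e+14 · 1.014e+04 / (2 · 4.847e+08) J ≈ 6.849e+09 J = 6.849 GJ.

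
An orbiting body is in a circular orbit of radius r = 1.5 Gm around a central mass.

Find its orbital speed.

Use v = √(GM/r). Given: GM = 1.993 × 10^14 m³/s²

Convert to SI: r = 1.5 Gm = 1.5e+09 m.
For a circular orbit, gravity supplies the centripetal force, so v = √(GM / r).
v = √(1.993e+14 / 1.5e+09) m/s ≈ 364.5 m/s = 364.5 m/s.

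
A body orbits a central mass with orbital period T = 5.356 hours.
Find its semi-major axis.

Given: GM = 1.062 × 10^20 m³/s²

Convert to SI: T = 5.356 hours = 19281.6 s.
Invert Kepler's third law: a = (GM · T² / (4π²))^(1/3).
Substituting T = 19281.6 s and GM = 1.062e+20 m³/s²:
a = (1.062e+20 · (19281.6)² / (4π²))^(1/3) m
a ≈ 1e+09 m = 1 Gm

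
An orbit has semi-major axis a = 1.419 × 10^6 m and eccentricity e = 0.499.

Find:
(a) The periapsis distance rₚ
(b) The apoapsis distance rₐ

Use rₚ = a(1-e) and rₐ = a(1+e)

(a) rₚ = a(1 − e) = 1.419e+06 · (1 − 0.499) = 1.419e+06 · 0.501 ≈ 7.109e+05 m = 7.109 × 10^5 m.
(b) rₐ = a(1 + e) = 1.419e+06 · (1 + 0.499) = 1.419e+06 · 1.499 ≈ 2.127e+06 m = 2.127 × 10^6 m.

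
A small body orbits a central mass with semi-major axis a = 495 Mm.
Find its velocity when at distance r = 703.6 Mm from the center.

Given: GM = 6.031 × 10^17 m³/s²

Convert to SI: a = 495 Mm = 4.95e+08 m; r = 703.6 Mm = 7.036e+08 m.
Vis-viva: v = √(GM · (2/r − 1/a)).
2/r − 1/a = 2/7.036e+08 − 1/4.95e+08 = 8.22322e-10 m⁻¹.
v = √(6.031e+17 · 8.22322e-10) m/s ≈ 2.227e+04 m/s = 22.27 km/s.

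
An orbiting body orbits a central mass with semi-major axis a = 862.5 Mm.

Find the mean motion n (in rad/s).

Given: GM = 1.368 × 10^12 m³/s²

Convert to SI: a = 862.5 Mm = 8.625e+08 m.
n = √(GM / a³).
n = √(1.368e+12 / (8.625e+08)³) rad/s ≈ 4.617e-08 rad/s.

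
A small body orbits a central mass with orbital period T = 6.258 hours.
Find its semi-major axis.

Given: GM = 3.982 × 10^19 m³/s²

Convert to SI: T = 6.258 hours = 22528.8 s.
Invert Kepler's third law: a = (GM · T² / (4π²))^(1/3).
Substituting T = 22528.8 s and GM = 3.982e+19 m³/s²:
a = (3.982e+19 · (22528.8)² / (4π²))^(1/3) m
a ≈ 8e+08 m = 800 Mm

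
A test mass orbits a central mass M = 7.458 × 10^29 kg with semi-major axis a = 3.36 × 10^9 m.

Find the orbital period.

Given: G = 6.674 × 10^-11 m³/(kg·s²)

GM = G · M = 6.674e-11 · 7.458e+29 = 4.97747e+19 m³/s².
Kepler's third law: T = 2π √(a³ / GM).
Substituting a = 3.36e+09 m and GM = 4.97747e+19 m³/s²:
T = 2π √((3.36e+09)³ / 4.97747e+19) s
T ≈ 1.735e+05 s = 2.008 days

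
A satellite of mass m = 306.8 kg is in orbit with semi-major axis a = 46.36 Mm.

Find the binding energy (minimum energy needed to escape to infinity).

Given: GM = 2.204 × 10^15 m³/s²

Convert to SI: a = 46.36 Mm = 4.636e+07 m.
Total orbital energy is E = −GMm/(2a); binding energy is E_bind = −E = GMm/(2a).
E_bind = 2.204e+15 · 306.8 / (2 · 4.636e+07) J ≈ 7.293e+09 J = 7.293 GJ.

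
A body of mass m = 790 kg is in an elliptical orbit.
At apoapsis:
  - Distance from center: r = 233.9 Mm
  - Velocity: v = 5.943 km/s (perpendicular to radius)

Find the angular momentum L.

Convert to SI: r = 233.9 Mm = 2.339e+08 m; v = 5.943 km/s = 5943 m/s.
Since v is perpendicular to r, L = m · v · r.
L = 790 · 5943 · 2.339e+08 kg·m²/s ≈ 1.098e+15 kg·m²/s.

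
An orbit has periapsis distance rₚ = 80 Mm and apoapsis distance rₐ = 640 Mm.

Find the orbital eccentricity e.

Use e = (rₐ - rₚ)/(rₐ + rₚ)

Convert to SI: rₚ = 80 Mm = 8e+07 m; rₐ = 640 Mm = 6.4e+08 m.
e = (rₐ − rₚ) / (rₐ + rₚ).
e = (6.4e+08 − 8e+07) / (6.4e+08 + 8e+07) = 5.6e+08 / 7.2e+08 ≈ 0.7778.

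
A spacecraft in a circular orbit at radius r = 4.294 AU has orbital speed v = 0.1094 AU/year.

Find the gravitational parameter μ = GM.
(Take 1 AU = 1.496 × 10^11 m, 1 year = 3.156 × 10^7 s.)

Convert to SI: r = 4.294 AU = 6.42382e+11 m; v = 0.1094 AU/year = 518.575 m/s.
For a circular orbit v² = GM/r, so GM = v² · r.
GM = (518.575)² · 6.42382e+11 m³/s² ≈ 1.727e+17 m³/s² = 1.727 × 10^17 m³/s².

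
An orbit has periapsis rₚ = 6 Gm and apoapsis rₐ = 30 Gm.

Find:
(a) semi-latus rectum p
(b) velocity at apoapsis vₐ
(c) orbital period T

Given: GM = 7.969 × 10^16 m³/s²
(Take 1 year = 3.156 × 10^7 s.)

Convert to SI: rₚ = 6 Gm = 6e+09 m; rₐ = 30 Gm = 3e+10 m.
(a) From a = (rₚ + rₐ)/2 = 1.8e+10 m and e = (rₐ − rₚ)/(rₐ + rₚ) = 0.666667, p = a(1 − e²) = 1.8e+10 · (1 − (0.666667)²) ≈ 1e+10 m
(b) With a = (rₚ + rₐ)/2 = 1.8e+10 m, vₐ = √(GM (2/rₐ − 1/a)) = √(7.969e+16 · (2/3e+10 − 1/1.8e+10)) m/s ≈ 941 m/s
(c) With a = (rₚ + rₐ)/2 = 1.8e+10 m, T = 2π √(a³/GM) = 2π √((1.8e+10)³/7.969e+16) s ≈ 5.375e+07 s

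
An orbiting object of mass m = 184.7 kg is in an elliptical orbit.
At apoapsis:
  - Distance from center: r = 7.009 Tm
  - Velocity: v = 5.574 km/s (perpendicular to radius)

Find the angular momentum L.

Convert to SI: r = 7.009 Tm = 7.009e+12 m; v = 5.574 km/s = 5574 m/s.
Since v is perpendicular to r, L = m · v · r.
L = 184.7 · 5574 · 7.009e+12 kg·m²/s ≈ 7.216e+18 kg·m²/s.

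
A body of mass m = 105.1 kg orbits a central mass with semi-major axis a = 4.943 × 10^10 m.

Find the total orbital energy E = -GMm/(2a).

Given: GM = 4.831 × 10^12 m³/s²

E = −GMm / (2a).
E = −4.831e+12 · 105.1 / (2 · 4.943e+10) J ≈ -5136 J = -5.136 kJ.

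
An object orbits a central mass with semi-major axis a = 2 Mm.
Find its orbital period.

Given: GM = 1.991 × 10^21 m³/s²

Convert to SI: a = 2 Mm = 2e+06 m.
Kepler's third law: T = 2π √(a³ / GM).
Substituting a = 2e+06 m and GM = 1.991e+21 m³/s²:
T = 2π √((2e+06)³ / 1.991e+21) s
T ≈ 0.3983 s = 0.3983 seconds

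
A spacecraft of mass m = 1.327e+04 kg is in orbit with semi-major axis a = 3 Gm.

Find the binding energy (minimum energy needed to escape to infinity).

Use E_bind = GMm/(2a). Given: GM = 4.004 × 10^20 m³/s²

Convert to SI: a = 3 Gm = 3e+09 m.
Total orbital energy is E = −GMm/(2a); binding energy is E_bind = −E = GMm/(2a).
E_bind = 4.004e+20 · 1.327e+04 / (2 · 3e+09) J ≈ 8.856e+14 J = 885.6 TJ.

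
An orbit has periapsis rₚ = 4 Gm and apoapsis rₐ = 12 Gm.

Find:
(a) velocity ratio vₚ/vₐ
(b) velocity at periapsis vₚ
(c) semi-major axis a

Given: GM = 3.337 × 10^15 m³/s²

Convert to SI: rₚ = 4 Gm = 4e+09 m; rₐ = 12 Gm = 1.2e+10 m.
(a) Conservation of angular momentum (rₚvₚ = rₐvₐ) gives vₚ/vₐ = rₐ/rₚ = 1.2e+10/4e+09 ≈ 3
(b) With a = (rₚ + rₐ)/2 = 8e+09 m, vₚ = √(GM (2/rₚ − 1/a)) = √(3.337e+15 · (2/4e+09 − 1/8e+09)) m/s ≈ 1119 m/s
(c) a = (rₚ + rₐ)/2 = (4e+09 + 1.2e+10)/2 ≈ 8e+09 m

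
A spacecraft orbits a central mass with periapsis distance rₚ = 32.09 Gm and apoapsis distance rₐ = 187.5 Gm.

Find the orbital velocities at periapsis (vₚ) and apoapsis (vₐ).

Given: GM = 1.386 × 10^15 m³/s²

Convert to SI: rₚ = 32.09 Gm = 3.209e+10 m; rₐ = 187.5 Gm = 1.875e+11 m.
Use the vis-viva equation v² = GM(2/r − 1/a) with a = (rₚ + rₐ)/2 = (3.209e+10 + 1.875e+11)/2 = 1.09795e+11 m.
vₚ = √(GM · (2/rₚ − 1/a)) = √(1.386e+15 · (2/3.209e+10 − 1/1.09795e+11)) m/s ≈ 271.6 m/s = 271.6 m/s.
vₐ = √(GM · (2/rₐ − 1/a)) = √(1.386e+15 · (2/1.875e+11 − 1/1.09795e+11)) m/s ≈ 46.48 m/s = 46.48 m/s.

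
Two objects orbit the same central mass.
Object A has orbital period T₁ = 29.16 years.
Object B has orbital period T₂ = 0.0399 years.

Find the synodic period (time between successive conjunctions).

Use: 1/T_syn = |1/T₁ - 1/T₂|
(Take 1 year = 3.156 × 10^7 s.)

Convert to SI: T₁ = 29.16 years = 9.2029e+08 s; T₂ = 0.0399 years = 1.25924e+06 s.
T_syn = |T₁ · T₂ / (T₁ − T₂)|.
T_syn = |9.2029e+08 · 1.25924e+06 / (9.2029e+08 − 1.25924e+06)| s ≈ 1.261e+06 s = 0.03995 years.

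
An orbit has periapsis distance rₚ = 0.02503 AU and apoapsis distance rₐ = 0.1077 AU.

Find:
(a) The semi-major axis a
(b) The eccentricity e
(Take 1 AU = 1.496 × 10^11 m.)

Convert to SI: rₚ = 0.02503 AU = 3.74449e+09 m; rₐ = 0.1077 AU = 1.61119e+10 m.
(a) a = (rₚ + rₐ) / 2 = (3.74449e+09 + 1.61119e+10) / 2 ≈ 9.928e+09 m = 0.06636 AU.
(b) e = (rₐ − rₚ) / (rₐ + rₚ) = (1.61119e+10 − 3.74449e+09) / (1.61119e+10 + 3.74449e+09) ≈ 0.6228.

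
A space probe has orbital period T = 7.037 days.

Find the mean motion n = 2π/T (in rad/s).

Convert to SI: T = 7.037 days = 607997 s.
n = 2π / T.
n = 2π / 607997 s ≈ 1.033e-05 rad/s.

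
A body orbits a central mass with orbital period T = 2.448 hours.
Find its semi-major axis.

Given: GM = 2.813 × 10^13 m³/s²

Convert to SI: T = 2.448 hours = 8812.8 s.
Invert Kepler's third law: a = (GM · T² / (4π²))^(1/3).
Substituting T = 8812.8 s and GM = 2.813e+13 m³/s²:
a = (2.813e+13 · (8812.8)² / (4π²))^(1/3) m
a ≈ 3.811e+06 m = 3.811 Mm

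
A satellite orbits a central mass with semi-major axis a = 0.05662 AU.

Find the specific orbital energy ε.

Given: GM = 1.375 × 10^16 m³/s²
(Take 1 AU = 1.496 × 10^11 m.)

Convert to SI: a = 0.05662 AU = 8.47035e+09 m.
ε = −GM / (2a).
ε = −1.375e+16 / (2 · 8.47035e+09) J/kg ≈ -8.117e+05 J/kg = -811.7 kJ/kg.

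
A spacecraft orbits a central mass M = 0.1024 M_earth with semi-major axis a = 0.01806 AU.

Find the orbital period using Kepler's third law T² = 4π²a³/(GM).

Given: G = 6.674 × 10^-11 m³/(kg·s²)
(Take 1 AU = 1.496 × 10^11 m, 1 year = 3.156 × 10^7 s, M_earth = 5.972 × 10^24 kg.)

Convert to SI: a = 0.01806 AU = 2.70178e+09 m; M = 0.1024 M_earth = 6.11533e+23 kg.
GM = G · M = 6.674e-11 · 6.11533e+23 = 4.08137e+13 m³/s².
Kepler's third law: T = 2π √(a³ / GM).
Substituting a = 2.70178e+09 m and GM = 4.08137e+13 m³/s²:
T = 2π √((2.70178e+09)³ / 4.08137e+13) s
T ≈ 1.381e+08 s = 4.376 years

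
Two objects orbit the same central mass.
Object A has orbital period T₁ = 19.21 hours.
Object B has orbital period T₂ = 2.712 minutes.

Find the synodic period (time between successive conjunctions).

Convert to SI: T₁ = 19.21 hours = 69156 s; T₂ = 2.712 minutes = 162.72 s.
T_syn = |T₁ · T₂ / (T₁ − T₂)|.
T_syn = |69156 · 162.72 / (69156 − 162.72)| s ≈ 163.1 s = 2.718 minutes.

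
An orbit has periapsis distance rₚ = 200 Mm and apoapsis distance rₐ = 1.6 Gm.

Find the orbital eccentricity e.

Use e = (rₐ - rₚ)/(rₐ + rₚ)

Convert to SI: rₚ = 200 Mm = 2e+08 m; rₐ = 1.6 Gm = 1.6e+09 m.
e = (rₐ − rₚ) / (rₐ + rₚ).
e = (1.6e+09 − 2e+08) / (1.6e+09 + 2e+08) = 1.4e+09 / 1.8e+09 ≈ 0.7778.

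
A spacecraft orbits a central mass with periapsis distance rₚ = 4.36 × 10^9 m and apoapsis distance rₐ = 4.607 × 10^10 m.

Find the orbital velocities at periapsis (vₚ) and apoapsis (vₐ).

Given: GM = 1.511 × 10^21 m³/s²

Use the vis-viva equation v² = GM(2/r − 1/a) with a = (rₚ + rₐ)/2 = (4.36e+09 + 4.607e+10)/2 = 2.5215e+10 m.
vₚ = √(GM · (2/rₚ − 1/a)) = √(1.511e+21 · (2/4.36e+09 − 1/2.5215e+10)) m/s ≈ 7.957e+05 m/s = 795.7 km/s.
vₐ = √(GM · (2/rₐ − 1/a)) = √(1.511e+21 · (2/4.607e+10 − 1/2.5215e+10)) m/s ≈ 7.531e+04 m/s = 75.31 km/s.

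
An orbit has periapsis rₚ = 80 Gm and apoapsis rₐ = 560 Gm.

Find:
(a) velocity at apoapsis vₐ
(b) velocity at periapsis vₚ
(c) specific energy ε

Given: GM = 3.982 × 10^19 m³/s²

Convert to SI: rₚ = 80 Gm = 8e+10 m; rₐ = 560 Gm = 5.6e+11 m.
(a) With a = (rₚ + rₐ)/2 = 3.2e+11 m, vₐ = √(GM (2/rₐ − 1/a)) = √(3.982e+19 · (2/5.6e+11 − 1/3.2e+11)) m/s ≈ 4216 m/s
(b) With a = (rₚ + rₐ)/2 = 3.2e+11 m, vₚ = √(GM (2/rₚ − 1/a)) = √(3.982e+19 · (2/8e+10 − 1/3.2e+11)) m/s ≈ 2.951e+04 m/s
(c) With a = (rₚ + rₐ)/2 = 3.2e+11 m, ε = −GM/(2a) = −3.982e+19/(2 · 3.2e+11) J/kg ≈ -6.222e+07 J/kg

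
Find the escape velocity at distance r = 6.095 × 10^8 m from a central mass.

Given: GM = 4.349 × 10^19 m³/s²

Escape velocity comes from setting total energy to zero: ½v² − GM/r = 0 ⇒ v_esc = √(2GM / r).
v_esc = √(2 · 4.349e+19 / 6.095e+08) m/s ≈ 3.778e+05 m/s = 377.8 km/s.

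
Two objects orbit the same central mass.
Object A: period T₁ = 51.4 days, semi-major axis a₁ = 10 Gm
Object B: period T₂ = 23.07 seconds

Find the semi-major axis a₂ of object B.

Convert to SI: T₁ = 51.4 days = 4.44096e+06 s; a₁ = 10 Gm = 1e+10 m.
Kepler's third law: (T₁/T₂)² = (a₁/a₂)³ ⇒ a₂ = a₁ · (T₂/T₁)^(2/3).
T₂/T₁ = 23.07 / 4.44096e+06 = 5.19482e-06.
a₂ = 1e+10 · (5.19482e-06)^(2/3) m ≈ 2.999e+06 m = 2.999 Mm.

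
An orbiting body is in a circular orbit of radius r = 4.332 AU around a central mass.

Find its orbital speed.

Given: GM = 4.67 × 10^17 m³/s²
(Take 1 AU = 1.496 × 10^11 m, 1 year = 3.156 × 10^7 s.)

Convert to SI: r = 4.332 AU = 6.48067e+11 m.
For a circular orbit, gravity supplies the centripetal force, so v = √(GM / r).
v = √(4.67e+17 / 6.48067e+11) m/s ≈ 848.9 m/s = 0.1791 AU/year.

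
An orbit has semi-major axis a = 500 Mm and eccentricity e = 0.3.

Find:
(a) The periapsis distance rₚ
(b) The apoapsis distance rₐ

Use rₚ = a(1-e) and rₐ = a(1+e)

Convert to SI: a = 500 Mm = 5e+08 m.
(a) rₚ = a(1 − e) = 5e+08 · (1 − 0.3) = 5e+08 · 0.7 ≈ 3.5e+08 m = 350 Mm.
(b) rₐ = a(1 + e) = 5e+08 · (1 + 0.3) = 5e+08 · 1.3 ≈ 6.5e+08 m = 650 Mm.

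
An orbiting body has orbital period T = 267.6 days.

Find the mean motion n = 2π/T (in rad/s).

Convert to SI: T = 267.6 days = 2.31206e+07 s.
n = 2π / T.
n = 2π / 2.31206e+07 s ≈ 2.718e-07 rad/s.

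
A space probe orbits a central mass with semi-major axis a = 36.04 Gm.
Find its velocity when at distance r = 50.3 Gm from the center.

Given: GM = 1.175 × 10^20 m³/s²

Convert to SI: a = 36.04 Gm = 3.604e+10 m; r = 50.3 Gm = 5.03e+10 m.
Vis-viva: v = √(GM · (2/r − 1/a)).
2/r − 1/a = 2/5.03e+10 − 1/3.604e+10 = 1.20145e-11 m⁻¹.
v = √(1.175e+20 · 1.20145e-11) m/s ≈ 3.757e+04 m/s = 37.57 km/s.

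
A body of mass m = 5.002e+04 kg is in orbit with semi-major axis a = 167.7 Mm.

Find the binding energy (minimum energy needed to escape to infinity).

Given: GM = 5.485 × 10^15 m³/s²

Convert to SI: a = 167.7 Mm = 1.677e+08 m.
Total orbital energy is E = −GMm/(2a); binding energy is E_bind = −E = GMm/(2a).
E_bind = 5.485e+15 · 5.002e+04 / (2 · 1.677e+08) J ≈ 8.18e+11 J = 818 GJ.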